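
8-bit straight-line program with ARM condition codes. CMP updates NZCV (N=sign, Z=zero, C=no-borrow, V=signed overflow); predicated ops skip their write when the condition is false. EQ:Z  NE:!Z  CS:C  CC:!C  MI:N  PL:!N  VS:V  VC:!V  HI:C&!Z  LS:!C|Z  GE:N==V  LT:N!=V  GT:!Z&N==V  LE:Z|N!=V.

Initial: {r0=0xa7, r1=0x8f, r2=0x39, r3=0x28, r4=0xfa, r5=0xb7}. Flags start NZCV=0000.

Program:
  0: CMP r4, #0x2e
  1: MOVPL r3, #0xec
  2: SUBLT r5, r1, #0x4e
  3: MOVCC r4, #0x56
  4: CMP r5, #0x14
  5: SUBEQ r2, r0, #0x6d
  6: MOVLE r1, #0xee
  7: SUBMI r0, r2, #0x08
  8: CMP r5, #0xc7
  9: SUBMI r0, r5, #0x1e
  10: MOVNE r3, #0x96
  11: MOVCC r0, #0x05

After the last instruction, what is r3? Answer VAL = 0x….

0: ✓ CMP  NZCV=1010
1: · MOVPL
2: ✓ SUBLT  r5←0x41
3: · MOVCC
4: ✓ CMP  NZCV=0010
5: · SUBEQ
6: · MOVLE
7: · SUBMI
8: ✓ CMP  NZCV=0000
9: · SUBMI
10: ✓ MOVNE  r3←0x96
11: ✓ MOVCC  r0←0x05

VAL = 0x96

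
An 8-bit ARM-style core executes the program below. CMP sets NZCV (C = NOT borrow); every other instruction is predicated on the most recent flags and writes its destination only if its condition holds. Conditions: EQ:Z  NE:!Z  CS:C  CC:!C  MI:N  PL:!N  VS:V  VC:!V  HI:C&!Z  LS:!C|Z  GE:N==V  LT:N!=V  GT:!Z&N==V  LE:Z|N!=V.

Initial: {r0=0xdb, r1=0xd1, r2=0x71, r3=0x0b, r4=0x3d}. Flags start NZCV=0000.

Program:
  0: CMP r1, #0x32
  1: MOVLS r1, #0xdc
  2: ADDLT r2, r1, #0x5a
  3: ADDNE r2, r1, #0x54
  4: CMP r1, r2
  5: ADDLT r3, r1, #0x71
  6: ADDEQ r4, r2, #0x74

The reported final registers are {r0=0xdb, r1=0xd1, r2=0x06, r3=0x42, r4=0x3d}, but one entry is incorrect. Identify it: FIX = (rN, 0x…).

FIX = (r2, 0x25)

0: ✓ CMP  NZCV=1010
1: · MOVLS
2: ✓ ADDLT  r2←0x2b
3: ✓ ADDNE  r2←0x25
4: ✓ CMP  NZCV=1010
5: ✓ ADDLT  r3←0x42
6: · ADDEQ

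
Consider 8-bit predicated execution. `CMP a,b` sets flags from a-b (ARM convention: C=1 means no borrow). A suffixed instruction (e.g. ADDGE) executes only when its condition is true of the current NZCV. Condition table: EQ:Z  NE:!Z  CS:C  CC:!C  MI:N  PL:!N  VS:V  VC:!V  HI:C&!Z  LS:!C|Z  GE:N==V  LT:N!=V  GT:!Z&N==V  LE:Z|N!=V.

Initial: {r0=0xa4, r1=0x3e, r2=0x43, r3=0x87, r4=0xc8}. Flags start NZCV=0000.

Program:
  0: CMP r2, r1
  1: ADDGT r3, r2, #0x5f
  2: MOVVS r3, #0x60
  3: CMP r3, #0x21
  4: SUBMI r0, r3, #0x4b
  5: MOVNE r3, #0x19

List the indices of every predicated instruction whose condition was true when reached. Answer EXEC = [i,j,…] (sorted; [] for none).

[0] flags=0010 → (cmp)
[1] flags=0010 GT?T → r3=0xa2
[2] flags=0010 VS?F → skip
[3] flags=1010 → (cmp)
[4] flags=1010 MI?T → r0=0x57
[5] flags=1010 NE?T → r3=0x19

EXEC = [1,4,5]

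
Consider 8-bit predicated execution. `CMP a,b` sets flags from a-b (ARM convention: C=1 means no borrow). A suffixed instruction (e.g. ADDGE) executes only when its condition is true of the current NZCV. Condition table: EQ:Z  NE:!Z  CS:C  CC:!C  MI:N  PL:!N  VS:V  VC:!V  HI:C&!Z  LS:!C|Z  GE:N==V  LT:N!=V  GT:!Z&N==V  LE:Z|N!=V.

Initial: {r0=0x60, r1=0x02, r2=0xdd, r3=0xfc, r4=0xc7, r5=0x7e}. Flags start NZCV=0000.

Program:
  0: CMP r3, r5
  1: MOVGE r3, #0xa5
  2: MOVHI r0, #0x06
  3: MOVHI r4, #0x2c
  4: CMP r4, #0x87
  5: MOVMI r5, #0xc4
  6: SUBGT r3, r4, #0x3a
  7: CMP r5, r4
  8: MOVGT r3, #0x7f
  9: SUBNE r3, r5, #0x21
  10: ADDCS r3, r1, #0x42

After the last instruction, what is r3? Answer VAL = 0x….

VAL = 0x44

0: ✓ CMP  NZCV=0011
1: · MOVGE
2: ✓ MOVHI  r0←0x06
3: ✓ MOVHI  r4←0x2c
4: ✓ CMP  NZCV=1001
5: ✓ MOVMI  r5←0xc4
6: ✓ SUBGT  r3←0xf2
7: ✓ CMP  NZCV=1010
8: · MOVGT
9: ✓ SUBNE  r3←0xa3
10: ✓ ADDCS  r3←0x44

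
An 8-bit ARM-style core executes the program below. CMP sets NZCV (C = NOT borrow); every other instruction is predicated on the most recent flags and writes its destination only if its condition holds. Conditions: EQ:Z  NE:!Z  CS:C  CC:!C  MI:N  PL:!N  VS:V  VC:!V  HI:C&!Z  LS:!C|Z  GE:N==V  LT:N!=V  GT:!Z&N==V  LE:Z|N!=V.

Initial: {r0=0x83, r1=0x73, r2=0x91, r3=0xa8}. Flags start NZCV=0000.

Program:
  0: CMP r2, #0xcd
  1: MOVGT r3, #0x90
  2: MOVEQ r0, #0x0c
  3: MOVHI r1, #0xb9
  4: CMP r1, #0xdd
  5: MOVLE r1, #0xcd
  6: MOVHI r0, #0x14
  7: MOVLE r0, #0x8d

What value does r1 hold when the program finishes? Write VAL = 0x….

VAL = 0x73

0: ✓ CMP  NZCV=1000
1: · MOVGT
2: · MOVEQ
3: · MOVHI
4: ✓ CMP  NZCV=1001
5: · MOVLE
6: · MOVHI
7: · MOVLE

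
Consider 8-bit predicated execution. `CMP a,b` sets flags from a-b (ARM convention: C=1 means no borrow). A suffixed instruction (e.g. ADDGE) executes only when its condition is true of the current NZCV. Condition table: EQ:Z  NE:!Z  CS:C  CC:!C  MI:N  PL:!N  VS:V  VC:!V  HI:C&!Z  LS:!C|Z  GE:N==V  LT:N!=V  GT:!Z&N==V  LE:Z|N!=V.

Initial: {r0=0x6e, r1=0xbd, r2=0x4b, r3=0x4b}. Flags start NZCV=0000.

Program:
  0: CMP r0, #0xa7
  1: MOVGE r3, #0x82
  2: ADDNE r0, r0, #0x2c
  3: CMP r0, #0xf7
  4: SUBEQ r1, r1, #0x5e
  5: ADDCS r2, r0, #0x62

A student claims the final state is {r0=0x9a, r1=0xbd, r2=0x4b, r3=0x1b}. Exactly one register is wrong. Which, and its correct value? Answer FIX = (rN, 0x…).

FIX = (r3, 0x82)

0: ✓ CMP  NZCV=1001
1: ✓ MOVGE  r3←0x82
2: ✓ ADDNE  r0←0x9a
3: ✓ CMP  NZCV=1000
4: · SUBEQ
5: · ADDCS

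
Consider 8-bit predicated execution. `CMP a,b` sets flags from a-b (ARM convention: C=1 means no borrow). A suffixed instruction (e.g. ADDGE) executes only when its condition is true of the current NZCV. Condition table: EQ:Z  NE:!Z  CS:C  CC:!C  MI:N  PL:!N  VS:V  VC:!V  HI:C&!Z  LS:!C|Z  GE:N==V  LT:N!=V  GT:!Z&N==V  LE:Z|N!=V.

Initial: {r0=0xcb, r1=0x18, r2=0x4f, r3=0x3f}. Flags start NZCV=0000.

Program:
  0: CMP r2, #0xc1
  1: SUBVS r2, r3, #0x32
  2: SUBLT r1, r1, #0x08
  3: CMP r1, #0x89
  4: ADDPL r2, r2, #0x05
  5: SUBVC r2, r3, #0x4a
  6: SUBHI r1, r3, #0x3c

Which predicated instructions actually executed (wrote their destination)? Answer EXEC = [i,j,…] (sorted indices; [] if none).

0: ✓ CMP  NZCV=1001
1: ✓ SUBVS  r2←0x0d
2: · SUBLT
3: ✓ CMP  NZCV=1001
4: · ADDPL
5: · SUBVC
6: · SUBHI

EXEC = [1]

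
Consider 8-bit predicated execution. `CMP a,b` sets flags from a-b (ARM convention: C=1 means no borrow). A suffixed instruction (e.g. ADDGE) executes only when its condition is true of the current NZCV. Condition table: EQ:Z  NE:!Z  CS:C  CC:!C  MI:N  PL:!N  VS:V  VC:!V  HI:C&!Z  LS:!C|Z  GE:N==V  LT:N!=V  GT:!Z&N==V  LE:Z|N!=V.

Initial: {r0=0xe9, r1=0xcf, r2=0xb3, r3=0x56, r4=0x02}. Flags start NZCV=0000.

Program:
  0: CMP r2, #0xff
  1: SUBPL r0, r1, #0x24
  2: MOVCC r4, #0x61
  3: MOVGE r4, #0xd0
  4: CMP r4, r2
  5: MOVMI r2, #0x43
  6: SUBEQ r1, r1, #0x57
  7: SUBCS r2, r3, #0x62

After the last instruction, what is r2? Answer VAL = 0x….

VAL = 0x43

[0] flags=1000 → (cmp)
[1] flags=1000 PL?F → skip
[2] flags=1000 CC?T → r4=0x61
[3] flags=1000 GE?F → skip
[4] flags=1001 → (cmp)
[5] flags=1001 MI?T → r2=0x43
[6] flags=1001 EQ?F → skip
[7] flags=1001 CS?F → skip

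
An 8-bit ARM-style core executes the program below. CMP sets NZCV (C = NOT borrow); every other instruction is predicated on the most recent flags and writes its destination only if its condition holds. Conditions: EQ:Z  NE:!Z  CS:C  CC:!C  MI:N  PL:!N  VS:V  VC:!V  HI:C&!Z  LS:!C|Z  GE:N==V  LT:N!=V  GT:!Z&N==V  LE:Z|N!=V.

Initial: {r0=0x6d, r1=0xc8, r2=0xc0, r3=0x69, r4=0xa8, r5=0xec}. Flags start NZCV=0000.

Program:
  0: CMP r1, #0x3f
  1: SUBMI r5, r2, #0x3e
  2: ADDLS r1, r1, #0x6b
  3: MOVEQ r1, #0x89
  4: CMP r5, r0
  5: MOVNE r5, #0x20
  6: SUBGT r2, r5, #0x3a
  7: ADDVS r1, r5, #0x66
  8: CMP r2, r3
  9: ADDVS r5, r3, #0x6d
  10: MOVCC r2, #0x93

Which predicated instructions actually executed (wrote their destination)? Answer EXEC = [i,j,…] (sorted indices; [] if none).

EXEC = [1,5,7,9]

0: ✓ CMP  NZCV=1010
1: ✓ SUBMI  r5←0x82
2: · ADDLS
3: · MOVEQ
4: ✓ CMP  NZCV=0011
5: ✓ MOVNE  r5←0x20
6: · SUBGT
7: ✓ ADDVS  r1←0x86
8: ✓ CMP  NZCV=0011
9: ✓ ADDVS  r5←0xd6
10: · MOVCC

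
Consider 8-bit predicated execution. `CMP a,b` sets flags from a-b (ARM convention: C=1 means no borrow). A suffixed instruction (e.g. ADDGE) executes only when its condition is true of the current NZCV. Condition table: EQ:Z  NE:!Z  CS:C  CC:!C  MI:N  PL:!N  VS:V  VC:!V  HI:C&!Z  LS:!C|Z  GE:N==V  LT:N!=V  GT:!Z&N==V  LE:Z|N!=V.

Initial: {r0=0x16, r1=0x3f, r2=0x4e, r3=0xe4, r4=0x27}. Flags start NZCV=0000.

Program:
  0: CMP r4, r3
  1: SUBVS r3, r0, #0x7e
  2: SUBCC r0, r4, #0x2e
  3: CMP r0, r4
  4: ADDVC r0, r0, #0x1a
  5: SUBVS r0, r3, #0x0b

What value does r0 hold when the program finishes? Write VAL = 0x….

0: ✓ CMP  NZCV=0000
1: · SUBVS
2: ✓ SUBCC  r0←0xf9
3: ✓ CMP  NZCV=1010
4: ✓ ADDVC  r0←0x13
5: · SUBVS

VAL = 0x13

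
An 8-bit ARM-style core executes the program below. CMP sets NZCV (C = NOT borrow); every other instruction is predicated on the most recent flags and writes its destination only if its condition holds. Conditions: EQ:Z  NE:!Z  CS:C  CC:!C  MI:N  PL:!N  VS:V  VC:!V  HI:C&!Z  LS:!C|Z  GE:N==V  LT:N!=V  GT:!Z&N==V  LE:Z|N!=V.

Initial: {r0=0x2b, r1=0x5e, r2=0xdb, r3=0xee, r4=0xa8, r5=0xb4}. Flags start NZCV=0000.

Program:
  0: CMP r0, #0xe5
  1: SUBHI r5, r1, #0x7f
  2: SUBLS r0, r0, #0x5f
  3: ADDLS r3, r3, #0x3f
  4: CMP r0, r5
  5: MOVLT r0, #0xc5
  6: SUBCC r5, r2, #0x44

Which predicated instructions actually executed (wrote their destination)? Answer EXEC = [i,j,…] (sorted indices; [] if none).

EXEC = [2,3]

[0] flags=0000 → (cmp)
[1] flags=0000 HI?F → skip
[2] flags=0000 LS?T → r0=0xcc
[3] flags=0000 LS?T → r3=0x2d
[4] flags=0010 → (cmp)
[5] flags=0010 LT?F → skip
[6] flags=0010 CC?F → skip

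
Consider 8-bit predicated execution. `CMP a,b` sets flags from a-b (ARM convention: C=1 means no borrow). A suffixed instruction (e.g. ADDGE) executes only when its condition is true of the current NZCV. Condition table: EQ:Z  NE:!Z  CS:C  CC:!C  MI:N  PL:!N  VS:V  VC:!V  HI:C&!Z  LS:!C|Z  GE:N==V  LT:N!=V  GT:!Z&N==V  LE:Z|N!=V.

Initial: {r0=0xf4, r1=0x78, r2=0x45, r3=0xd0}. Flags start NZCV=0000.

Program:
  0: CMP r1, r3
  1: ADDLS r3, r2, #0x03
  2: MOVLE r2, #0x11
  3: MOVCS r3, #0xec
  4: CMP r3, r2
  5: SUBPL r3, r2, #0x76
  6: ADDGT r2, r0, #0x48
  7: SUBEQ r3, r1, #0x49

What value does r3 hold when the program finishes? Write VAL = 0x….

VAL = 0xcf

[0] flags=1001 → (cmp)
[1] flags=1001 LS?T → r3=0x48
[2] flags=1001 LE?F → skip
[3] flags=1001 CS?F → skip
[4] flags=0010 → (cmp)
[5] flags=0010 PL?T → r3=0xcf
[6] flags=0010 GT?T → r2=0x3c
[7] flags=0010 EQ?F → skip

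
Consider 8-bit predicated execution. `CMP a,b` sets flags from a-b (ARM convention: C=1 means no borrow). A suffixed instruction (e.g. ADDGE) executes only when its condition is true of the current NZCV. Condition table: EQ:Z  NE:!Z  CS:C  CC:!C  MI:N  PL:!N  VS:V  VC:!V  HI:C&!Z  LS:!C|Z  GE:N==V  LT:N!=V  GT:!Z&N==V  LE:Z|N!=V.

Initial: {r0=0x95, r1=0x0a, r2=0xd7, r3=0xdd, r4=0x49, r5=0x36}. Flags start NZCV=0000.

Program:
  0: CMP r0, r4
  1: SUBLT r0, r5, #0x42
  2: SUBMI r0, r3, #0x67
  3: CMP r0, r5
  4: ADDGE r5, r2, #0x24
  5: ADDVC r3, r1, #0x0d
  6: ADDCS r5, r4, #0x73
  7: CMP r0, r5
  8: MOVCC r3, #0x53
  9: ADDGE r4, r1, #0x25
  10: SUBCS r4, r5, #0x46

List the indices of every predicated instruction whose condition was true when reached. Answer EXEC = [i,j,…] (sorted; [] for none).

[0] flags=0011 → (cmp)
[1] flags=0011 LT?T → r0=0xf4
[2] flags=0011 MI?F → skip
[3] flags=1010 → (cmp)
[4] flags=1010 GE?F → skip
[5] flags=1010 VC?T → r3=0x17
[6] flags=1010 CS?T → r5=0xbc
[7] flags=0010 → (cmp)
[8] flags=0010 CC?F → skip
[9] flags=0010 GE?T → r4=0x2f
[10] flags=0010 CS?T → r4=0x76

EXEC = [1,5,6,9,10]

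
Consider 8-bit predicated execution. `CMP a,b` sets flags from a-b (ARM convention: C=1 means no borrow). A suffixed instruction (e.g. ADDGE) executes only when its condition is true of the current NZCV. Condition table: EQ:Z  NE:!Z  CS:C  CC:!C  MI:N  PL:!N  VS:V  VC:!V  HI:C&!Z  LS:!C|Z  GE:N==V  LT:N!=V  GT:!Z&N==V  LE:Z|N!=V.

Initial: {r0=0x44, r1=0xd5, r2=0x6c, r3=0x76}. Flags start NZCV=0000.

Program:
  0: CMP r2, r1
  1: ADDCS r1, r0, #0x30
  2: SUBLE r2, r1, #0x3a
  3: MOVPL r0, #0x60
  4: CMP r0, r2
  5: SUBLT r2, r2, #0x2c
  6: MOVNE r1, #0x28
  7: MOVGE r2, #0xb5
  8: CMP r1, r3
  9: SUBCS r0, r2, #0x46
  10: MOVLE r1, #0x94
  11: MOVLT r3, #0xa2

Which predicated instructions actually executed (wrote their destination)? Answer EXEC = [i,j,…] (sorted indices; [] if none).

EXEC = [5,6,10,11]

[0] flags=1001 → (cmp)
[1] flags=1001 CS?F → skip
[2] flags=1001 LE?F → skip
[3] flags=1001 PL?F → skip
[4] flags=1000 → (cmp)
[5] flags=1000 LT?T → r2=0x40
[6] flags=1000 NE?T → r1=0x28
[7] flags=1000 GE?F → skip
[8] flags=1000 → (cmp)
[9] flags=1000 CS?F → skip
[10] flags=1000 LE?T → r1=0x94
[11] flags=1000 LT?T → r3=0xa2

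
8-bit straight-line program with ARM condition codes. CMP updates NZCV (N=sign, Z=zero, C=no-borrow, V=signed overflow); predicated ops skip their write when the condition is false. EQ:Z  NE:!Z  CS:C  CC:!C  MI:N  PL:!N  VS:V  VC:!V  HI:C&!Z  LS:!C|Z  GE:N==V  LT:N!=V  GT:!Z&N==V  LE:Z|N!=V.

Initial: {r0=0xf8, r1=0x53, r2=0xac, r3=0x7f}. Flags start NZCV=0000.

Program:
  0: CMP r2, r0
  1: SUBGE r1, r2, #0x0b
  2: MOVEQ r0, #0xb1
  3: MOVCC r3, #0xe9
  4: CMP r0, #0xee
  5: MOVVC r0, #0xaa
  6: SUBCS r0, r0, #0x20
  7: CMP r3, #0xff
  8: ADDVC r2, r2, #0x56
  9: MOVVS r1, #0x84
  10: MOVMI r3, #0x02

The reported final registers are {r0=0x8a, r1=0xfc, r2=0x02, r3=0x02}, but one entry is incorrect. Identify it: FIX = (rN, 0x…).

0: ✓ CMP  NZCV=1000
1: · SUBGE
2: · MOVEQ
3: ✓ MOVCC  r3←0xe9
4: ✓ CMP  NZCV=0010
5: ✓ MOVVC  r0←0xaa
6: ✓ SUBCS  r0←0x8a
7: ✓ CMP  NZCV=1000
8: ✓ ADDVC  r2←0x02
9: · MOVVS
10: ✓ MOVMI  r3←0x02

FIX = (r1, 0x53)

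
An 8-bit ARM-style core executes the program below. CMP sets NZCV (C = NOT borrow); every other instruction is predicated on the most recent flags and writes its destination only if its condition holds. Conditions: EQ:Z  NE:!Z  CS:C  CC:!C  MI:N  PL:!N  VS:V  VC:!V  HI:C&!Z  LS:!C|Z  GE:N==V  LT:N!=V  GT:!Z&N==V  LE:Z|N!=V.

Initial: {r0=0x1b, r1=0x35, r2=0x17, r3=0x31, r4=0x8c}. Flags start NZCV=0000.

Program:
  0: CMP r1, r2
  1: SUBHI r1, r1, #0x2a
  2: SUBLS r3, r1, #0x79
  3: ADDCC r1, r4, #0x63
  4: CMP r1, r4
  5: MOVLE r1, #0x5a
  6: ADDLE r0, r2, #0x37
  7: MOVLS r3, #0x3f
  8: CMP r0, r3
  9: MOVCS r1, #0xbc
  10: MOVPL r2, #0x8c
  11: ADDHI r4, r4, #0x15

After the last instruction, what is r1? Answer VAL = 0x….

[0] flags=0010 → (cmp)
[1] flags=0010 HI?T → r1=0x0b
[2] flags=0010 LS?F → skip
[3] flags=0010 CC?F → skip
[4] flags=0000 → (cmp)
[5] flags=0000 LE?F → skip
[6] flags=0000 LE?F → skip
[7] flags=0000 LS?T → r3=0x3f
[8] flags=1000 → (cmp)
[9] flags=1000 CS?F → skip
[10] flags=1000 PL?F → skip
[11] flags=1000 HI?F → skip

VAL = 0x0b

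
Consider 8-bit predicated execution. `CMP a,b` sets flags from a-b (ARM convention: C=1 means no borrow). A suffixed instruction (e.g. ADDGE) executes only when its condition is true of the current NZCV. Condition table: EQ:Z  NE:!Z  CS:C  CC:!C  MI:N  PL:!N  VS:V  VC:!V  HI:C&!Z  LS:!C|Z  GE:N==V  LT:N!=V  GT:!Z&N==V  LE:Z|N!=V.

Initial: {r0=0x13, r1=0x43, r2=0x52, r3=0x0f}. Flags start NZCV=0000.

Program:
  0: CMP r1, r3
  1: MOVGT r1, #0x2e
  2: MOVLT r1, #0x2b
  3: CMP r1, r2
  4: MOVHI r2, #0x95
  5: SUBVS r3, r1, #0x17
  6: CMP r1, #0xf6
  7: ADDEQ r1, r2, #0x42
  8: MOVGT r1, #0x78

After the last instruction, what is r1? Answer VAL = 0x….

VAL = 0x78

[0] flags=0010 → (cmp)
[1] flags=0010 GT?T → r1=0x2e
[2] flags=0010 LT?F → skip
[3] flags=1000 → (cmp)
[4] flags=1000 HI?F → skip
[5] flags=1000 VS?F → skip
[6] flags=0000 → (cmp)
[7] flags=0000 EQ?F → skip
[8] flags=0000 GT?T → r1=0x78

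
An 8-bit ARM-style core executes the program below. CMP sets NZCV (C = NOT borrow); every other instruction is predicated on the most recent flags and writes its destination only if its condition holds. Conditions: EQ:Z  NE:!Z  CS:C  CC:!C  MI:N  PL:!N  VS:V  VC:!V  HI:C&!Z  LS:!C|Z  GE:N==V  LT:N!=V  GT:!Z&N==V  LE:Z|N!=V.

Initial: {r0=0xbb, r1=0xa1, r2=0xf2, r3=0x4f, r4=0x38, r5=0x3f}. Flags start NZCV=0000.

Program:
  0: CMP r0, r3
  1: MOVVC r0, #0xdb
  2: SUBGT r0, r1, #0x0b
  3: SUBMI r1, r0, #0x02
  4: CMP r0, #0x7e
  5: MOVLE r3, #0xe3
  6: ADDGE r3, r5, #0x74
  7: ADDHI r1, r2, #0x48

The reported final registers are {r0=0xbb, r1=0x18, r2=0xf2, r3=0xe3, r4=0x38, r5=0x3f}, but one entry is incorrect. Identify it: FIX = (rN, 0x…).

FIX = (r1, 0x3a)

[0] flags=0011 → (cmp)
[1] flags=0011 VC?F → skip
[2] flags=0011 GT?F → skip
[3] flags=0011 MI?F → skip
[4] flags=0011 → (cmp)
[5] flags=0011 LE?T → r3=0xe3
[6] flags=0011 GE?F → skip
[7] flags=0011 HI?T → r1=0x3a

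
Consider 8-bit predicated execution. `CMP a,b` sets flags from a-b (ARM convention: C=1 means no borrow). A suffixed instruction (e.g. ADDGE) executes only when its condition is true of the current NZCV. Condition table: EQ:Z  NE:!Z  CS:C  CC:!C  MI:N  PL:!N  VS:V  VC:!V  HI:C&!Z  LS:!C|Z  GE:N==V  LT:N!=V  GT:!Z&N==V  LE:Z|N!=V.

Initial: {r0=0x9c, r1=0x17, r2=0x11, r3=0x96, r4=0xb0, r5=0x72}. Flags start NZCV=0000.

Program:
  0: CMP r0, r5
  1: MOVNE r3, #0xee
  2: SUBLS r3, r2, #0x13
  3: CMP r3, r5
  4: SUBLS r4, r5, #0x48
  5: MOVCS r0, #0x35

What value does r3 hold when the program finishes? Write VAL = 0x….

VAL = 0xee

[0] flags=0011 → (cmp)
[1] flags=0011 NE?T → r3=0xee
[2] flags=0011 LS?F → skip
[3] flags=0011 → (cmp)
[4] flags=0011 LS?F → skip
[5] flags=0011 CS?T → r0=0x35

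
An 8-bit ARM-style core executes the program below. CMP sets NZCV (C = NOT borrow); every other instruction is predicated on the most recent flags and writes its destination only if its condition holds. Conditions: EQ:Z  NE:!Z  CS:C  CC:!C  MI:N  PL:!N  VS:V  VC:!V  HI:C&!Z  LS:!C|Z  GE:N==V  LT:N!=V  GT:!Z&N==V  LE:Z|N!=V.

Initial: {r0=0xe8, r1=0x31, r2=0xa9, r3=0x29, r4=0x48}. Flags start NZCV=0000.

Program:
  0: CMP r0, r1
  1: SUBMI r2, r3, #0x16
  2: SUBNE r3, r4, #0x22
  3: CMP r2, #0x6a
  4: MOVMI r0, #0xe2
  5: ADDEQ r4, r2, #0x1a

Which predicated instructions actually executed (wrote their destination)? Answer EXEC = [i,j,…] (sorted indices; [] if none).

EXEC = [1,2,4]

[0] flags=1010 → (cmp)
[1] flags=1010 MI?T → r2=0x13
[2] flags=1010 NE?T → r3=0x26
[3] flags=1000 → (cmp)
[4] flags=1000 MI?T → r0=0xe2
[5] flags=1000 EQ?F → skip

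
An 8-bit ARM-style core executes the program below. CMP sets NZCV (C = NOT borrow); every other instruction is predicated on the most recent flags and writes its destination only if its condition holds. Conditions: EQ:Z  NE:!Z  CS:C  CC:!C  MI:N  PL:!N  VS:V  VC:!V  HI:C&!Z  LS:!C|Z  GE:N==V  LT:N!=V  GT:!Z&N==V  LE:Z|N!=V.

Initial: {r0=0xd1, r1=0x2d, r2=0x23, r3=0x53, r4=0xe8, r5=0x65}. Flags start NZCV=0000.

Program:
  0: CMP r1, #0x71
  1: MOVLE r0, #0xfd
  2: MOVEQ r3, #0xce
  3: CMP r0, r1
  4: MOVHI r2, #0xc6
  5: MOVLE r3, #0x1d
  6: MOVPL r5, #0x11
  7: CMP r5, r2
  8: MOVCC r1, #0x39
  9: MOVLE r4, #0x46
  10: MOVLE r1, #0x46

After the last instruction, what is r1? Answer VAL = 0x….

VAL = 0x39

[0] flags=1000 → (cmp)
[1] flags=1000 LE?T → r0=0xfd
[2] flags=1000 EQ?F → skip
[3] flags=1010 → (cmp)
[4] flags=1010 HI?T → r2=0xc6
[5] flags=1010 LE?T → r3=0x1d
[6] flags=1010 PL?F → skip
[7] flags=1001 → (cmp)
[8] flags=1001 CC?T → r1=0x39
[9] flags=1001 LE?F → skip
[10] flags=1001 LE?F → skip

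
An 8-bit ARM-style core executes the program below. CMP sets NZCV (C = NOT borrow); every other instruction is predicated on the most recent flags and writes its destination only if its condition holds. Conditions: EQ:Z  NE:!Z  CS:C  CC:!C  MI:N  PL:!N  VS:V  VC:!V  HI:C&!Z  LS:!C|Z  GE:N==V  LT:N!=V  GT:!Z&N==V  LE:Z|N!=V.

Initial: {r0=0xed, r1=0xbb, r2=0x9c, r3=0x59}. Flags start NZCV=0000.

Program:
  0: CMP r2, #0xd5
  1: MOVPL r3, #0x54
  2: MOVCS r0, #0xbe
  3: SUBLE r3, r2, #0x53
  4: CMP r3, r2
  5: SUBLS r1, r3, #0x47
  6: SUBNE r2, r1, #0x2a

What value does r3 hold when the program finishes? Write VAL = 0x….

[0] flags=1000 → (cmp)
[1] flags=1000 PL?F → skip
[2] flags=1000 CS?F → skip
[3] flags=1000 LE?T → r3=0x49
[4] flags=1001 → (cmp)
[5] flags=1001 LS?T → r1=0x02
[6] flags=1001 NE?T → r2=0xd8

VAL = 0x49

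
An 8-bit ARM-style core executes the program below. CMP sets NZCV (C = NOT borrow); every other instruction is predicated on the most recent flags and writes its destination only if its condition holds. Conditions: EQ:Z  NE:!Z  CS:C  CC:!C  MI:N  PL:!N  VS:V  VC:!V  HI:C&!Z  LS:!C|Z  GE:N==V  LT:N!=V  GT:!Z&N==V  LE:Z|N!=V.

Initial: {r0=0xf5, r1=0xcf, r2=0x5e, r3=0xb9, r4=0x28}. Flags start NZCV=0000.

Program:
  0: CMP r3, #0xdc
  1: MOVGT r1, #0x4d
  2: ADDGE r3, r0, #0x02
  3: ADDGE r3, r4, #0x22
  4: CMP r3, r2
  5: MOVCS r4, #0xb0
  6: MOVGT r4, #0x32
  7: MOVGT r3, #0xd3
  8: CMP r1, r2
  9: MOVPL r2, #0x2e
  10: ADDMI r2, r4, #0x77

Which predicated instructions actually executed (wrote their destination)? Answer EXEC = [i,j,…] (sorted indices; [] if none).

[0] flags=1000 → (cmp)
[1] flags=1000 GT?F → skip
[2] flags=1000 GE?F → skip
[3] flags=1000 GE?F → skip
[4] flags=0011 → (cmp)
[5] flags=0011 CS?T → r4=0xb0
[6] flags=0011 GT?F → skip
[7] flags=0011 GT?F → skip
[8] flags=0011 → (cmp)
[9] flags=0011 PL?T → r2=0x2e
[10] flags=0011 MI?F → skip

EXEC = [5,9]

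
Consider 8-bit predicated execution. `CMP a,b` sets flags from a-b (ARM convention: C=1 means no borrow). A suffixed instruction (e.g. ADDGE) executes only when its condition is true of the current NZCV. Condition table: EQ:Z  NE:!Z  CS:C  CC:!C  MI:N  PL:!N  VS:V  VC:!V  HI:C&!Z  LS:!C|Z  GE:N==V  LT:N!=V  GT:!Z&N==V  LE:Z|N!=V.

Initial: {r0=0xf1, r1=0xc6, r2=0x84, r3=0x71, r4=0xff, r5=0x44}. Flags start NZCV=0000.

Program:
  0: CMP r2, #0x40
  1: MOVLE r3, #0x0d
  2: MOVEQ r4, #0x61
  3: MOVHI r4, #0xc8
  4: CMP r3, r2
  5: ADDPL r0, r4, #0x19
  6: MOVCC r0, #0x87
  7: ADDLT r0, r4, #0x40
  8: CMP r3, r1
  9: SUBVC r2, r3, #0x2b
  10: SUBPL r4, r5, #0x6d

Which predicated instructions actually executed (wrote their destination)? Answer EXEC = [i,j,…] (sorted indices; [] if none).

[0] flags=0011 → (cmp)
[1] flags=0011 LE?T → r3=0x0d
[2] flags=0011 EQ?F → skip
[3] flags=0011 HI?T → r4=0xc8
[4] flags=1001 → (cmp)
[5] flags=1001 PL?F → skip
[6] flags=1001 CC?T → r0=0x87
[7] flags=1001 LT?F → skip
[8] flags=0000 → (cmp)
[9] flags=0000 VC?T → r2=0xe2
[10] flags=0000 PL?T → r4=0xd7

EXEC = [1,3,6,9,10]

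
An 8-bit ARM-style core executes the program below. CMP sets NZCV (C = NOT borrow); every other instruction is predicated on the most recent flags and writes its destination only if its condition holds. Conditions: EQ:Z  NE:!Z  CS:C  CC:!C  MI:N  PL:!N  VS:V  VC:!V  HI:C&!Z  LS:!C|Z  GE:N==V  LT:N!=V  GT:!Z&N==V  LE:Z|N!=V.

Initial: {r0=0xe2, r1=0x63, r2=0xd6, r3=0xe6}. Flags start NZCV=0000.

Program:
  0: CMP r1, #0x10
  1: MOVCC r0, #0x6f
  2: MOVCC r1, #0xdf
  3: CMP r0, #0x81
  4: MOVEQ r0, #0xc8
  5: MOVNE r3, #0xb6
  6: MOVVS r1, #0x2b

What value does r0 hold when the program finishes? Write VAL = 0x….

0: ✓ CMP  NZCV=0010
1: · MOVCC
2: · MOVCC
3: ✓ CMP  NZCV=0010
4: · MOVEQ
5: ✓ MOVNE  r3←0xb6
6: · MOVVS

VAL = 0xe2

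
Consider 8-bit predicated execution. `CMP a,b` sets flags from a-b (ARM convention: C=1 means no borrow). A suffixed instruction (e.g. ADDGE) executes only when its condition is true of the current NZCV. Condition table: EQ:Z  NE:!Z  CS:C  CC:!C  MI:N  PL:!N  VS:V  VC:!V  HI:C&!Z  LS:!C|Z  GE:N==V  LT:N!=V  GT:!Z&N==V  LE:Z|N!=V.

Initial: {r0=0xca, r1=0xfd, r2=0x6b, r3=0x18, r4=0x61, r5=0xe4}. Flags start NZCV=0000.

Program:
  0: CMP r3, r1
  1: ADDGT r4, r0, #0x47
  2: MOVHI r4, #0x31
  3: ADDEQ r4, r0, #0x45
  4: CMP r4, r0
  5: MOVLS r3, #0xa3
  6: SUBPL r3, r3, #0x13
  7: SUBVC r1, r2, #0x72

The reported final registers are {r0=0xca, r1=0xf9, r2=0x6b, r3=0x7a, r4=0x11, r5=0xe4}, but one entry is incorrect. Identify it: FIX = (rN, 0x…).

FIX = (r3, 0x90)

[0] flags=0000 → (cmp)
[1] flags=0000 GT?T → r4=0x11
[2] flags=0000 HI?F → skip
[3] flags=0000 EQ?F → skip
[4] flags=0000 → (cmp)
[5] flags=0000 LS?T → r3=0xa3
[6] flags=0000 PL?T → r3=0x90
[7] flags=0000 VC?T → r1=0xf9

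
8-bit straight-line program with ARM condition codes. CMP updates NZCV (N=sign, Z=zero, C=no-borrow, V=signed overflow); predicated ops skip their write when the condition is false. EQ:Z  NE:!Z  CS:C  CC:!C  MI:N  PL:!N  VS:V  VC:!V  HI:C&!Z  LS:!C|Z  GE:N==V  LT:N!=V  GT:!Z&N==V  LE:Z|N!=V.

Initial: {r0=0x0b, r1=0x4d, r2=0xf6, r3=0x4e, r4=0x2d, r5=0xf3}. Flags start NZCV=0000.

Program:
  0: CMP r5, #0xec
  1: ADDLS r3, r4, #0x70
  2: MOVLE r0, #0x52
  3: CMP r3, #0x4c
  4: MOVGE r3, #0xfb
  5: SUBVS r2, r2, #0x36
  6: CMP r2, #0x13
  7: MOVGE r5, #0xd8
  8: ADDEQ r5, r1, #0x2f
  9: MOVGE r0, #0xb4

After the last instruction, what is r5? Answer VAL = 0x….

VAL = 0xf3

[0] flags=0010 → (cmp)
[1] flags=0010 LS?F → skip
[2] flags=0010 LE?F → skip
[3] flags=0010 → (cmp)
[4] flags=0010 GE?T → r3=0xfb
[5] flags=0010 VS?F → skip
[6] flags=1010 → (cmp)
[7] flags=1010 GE?F → skip
[8] flags=1010 EQ?F → skip
[9] flags=1010 GE?F → skip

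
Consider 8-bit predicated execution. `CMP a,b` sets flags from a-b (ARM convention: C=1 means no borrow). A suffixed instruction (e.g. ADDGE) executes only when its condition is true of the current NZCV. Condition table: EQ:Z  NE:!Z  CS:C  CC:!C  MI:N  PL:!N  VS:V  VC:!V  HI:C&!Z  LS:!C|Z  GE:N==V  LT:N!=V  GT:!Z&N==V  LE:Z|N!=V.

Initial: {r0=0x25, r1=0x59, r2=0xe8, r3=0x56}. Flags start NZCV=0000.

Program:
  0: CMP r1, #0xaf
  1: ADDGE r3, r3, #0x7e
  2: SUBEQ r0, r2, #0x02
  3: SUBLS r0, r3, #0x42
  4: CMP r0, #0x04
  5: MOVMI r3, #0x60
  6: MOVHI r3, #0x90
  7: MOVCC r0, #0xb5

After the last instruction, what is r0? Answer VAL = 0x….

0: ✓ CMP  NZCV=1001
1: ✓ ADDGE  r3←0xd4
2: · SUBEQ
3: ✓ SUBLS  r0←0x92
4: ✓ CMP  NZCV=1010
5: ✓ MOVMI  r3←0x60
6: ✓ MOVHI  r3←0x90
7: · MOVCC

VAL = 0x92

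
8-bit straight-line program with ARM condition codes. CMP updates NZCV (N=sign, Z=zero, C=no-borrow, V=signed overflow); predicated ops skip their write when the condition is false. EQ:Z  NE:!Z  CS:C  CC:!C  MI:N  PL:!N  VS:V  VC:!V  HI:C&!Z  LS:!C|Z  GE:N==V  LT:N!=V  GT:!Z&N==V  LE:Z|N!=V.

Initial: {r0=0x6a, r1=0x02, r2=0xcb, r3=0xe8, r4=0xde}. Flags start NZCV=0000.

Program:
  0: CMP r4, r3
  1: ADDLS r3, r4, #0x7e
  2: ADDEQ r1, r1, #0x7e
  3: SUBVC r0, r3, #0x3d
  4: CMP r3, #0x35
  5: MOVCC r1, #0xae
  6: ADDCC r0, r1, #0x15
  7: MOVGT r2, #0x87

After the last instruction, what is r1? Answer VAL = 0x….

[0] flags=1000 → (cmp)
[1] flags=1000 LS?T → r3=0x5c
[2] flags=1000 EQ?F → skip
[3] flags=1000 VC?T → r0=0x1f
[4] flags=0010 → (cmp)
[5] flags=0010 CC?F → skip
[6] flags=0010 CC?F → skip
[7] flags=0010 GT?T → r2=0x87

VAL = 0x02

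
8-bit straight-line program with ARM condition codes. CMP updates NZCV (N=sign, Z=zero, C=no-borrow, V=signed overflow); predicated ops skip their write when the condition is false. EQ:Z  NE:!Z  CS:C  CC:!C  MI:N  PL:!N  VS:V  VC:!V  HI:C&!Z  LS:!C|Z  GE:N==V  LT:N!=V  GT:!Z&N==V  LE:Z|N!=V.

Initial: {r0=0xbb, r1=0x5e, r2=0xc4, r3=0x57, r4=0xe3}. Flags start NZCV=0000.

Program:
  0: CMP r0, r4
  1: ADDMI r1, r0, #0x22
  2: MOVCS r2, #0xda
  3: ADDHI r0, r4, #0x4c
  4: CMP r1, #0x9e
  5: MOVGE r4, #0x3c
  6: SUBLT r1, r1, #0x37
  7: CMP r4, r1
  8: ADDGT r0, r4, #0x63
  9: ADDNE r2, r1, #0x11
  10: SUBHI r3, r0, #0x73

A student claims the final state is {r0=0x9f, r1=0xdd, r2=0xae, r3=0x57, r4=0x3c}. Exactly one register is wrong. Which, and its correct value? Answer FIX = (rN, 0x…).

FIX = (r2, 0xee)

[0] flags=1000 → (cmp)
[1] flags=1000 MI?T → r1=0xdd
[2] flags=1000 CS?F → skip
[3] flags=1000 HI?F → skip
[4] flags=0010 → (cmp)
[5] flags=0010 GE?T → r4=0x3c
[6] flags=0010 LT?F → skip
[7] flags=0000 → (cmp)
[8] flags=0000 GT?T → r0=0x9f
[9] flags=0000 NE?T → r2=0xee
[10] flags=0000 HI?F → skip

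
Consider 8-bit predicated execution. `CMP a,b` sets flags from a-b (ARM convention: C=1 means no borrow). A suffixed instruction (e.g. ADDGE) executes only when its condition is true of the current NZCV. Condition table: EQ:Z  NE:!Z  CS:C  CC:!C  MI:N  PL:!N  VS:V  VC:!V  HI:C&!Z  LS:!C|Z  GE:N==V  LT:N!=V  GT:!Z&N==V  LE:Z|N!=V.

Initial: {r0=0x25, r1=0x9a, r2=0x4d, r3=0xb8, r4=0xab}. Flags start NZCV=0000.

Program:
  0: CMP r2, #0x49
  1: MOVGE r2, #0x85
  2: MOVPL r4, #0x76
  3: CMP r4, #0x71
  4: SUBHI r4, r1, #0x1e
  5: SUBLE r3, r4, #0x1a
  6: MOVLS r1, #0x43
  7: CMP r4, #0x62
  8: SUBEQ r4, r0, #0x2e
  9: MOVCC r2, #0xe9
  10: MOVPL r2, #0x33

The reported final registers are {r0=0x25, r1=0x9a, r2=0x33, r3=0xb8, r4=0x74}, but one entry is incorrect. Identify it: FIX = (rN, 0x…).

0: ✓ CMP  NZCV=0010
1: ✓ MOVGE  r2←0x85
2: ✓ MOVPL  r4←0x76
3: ✓ CMP  NZCV=0010
4: ✓ SUBHI  r4←0x7c
5: · SUBLE
6: · MOVLS
7: ✓ CMP  NZCV=0010
8: · SUBEQ
9: · MOVCC
10: ✓ MOVPL  r2←0x33

FIX = (r4, 0x7c)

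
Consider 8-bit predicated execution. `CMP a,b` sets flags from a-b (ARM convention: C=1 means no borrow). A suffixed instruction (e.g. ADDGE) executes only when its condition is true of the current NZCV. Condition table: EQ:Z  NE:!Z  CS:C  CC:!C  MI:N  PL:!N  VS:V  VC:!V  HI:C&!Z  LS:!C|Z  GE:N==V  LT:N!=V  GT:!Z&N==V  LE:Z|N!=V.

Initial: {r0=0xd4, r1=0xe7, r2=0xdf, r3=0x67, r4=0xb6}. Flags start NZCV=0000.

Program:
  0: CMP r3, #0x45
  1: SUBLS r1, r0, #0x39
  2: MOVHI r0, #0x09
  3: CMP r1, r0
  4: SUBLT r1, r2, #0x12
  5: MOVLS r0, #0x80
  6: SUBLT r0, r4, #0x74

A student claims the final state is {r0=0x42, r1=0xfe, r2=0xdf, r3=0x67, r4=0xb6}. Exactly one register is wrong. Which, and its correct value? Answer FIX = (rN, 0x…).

0: ✓ CMP  NZCV=0010
1: · SUBLS
2: ✓ MOVHI  r0←0x09
3: ✓ CMP  NZCV=1010
4: ✓ SUBLT  r1←0xcd
5: · MOVLS
6: ✓ SUBLT  r0←0x42

FIX = (r1, 0xcd)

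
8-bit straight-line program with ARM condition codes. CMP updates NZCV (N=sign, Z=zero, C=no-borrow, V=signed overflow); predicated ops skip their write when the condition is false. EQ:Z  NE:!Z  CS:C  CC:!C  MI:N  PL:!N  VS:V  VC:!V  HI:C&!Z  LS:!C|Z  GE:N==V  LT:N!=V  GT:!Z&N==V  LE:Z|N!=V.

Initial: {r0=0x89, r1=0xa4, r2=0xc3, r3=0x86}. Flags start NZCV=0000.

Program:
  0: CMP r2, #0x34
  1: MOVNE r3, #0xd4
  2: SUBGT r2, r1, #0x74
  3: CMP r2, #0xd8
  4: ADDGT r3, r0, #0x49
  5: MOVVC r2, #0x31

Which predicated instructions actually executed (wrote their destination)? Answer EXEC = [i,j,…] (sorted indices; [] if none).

0: ✓ CMP  NZCV=1010
1: ✓ MOVNE  r3←0xd4
2: · SUBGT
3: ✓ CMP  NZCV=1000
4: · ADDGT
5: ✓ MOVVC  r2←0x31

EXEC = [1,5]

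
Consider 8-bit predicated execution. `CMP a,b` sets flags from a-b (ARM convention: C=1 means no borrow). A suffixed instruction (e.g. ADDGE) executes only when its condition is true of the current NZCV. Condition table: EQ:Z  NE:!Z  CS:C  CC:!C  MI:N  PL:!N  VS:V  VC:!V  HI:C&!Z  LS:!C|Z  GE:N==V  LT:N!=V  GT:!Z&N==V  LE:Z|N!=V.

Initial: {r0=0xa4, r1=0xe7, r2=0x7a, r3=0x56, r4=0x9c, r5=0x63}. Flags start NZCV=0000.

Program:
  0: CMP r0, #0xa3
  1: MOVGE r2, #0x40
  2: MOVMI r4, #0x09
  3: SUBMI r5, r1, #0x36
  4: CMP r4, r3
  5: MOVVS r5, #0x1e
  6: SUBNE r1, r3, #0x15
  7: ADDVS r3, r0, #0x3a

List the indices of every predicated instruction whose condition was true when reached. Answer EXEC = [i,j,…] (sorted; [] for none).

EXEC = [1,5,6,7]

0: ✓ CMP  NZCV=0010
1: ✓ MOVGE  r2←0x40
2: · MOVMI
3: · SUBMI
4: ✓ CMP  NZCV=0011
5: ✓ MOVVS  r5←0x1e
6: ✓ SUBNE  r1←0x41
7: ✓ ADDVS  r3←0xde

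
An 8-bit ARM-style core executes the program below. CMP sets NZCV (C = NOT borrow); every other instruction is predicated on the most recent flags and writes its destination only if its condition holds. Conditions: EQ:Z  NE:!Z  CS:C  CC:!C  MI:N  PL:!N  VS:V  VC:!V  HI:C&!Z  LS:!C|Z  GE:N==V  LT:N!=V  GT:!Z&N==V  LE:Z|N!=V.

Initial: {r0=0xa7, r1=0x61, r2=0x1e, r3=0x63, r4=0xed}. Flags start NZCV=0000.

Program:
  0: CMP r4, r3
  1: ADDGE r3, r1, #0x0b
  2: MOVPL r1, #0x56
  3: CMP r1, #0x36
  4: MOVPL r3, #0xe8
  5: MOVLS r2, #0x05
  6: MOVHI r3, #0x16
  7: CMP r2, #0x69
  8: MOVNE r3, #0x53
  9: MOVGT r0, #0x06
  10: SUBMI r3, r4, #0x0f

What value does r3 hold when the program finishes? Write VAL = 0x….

[0] flags=1010 → (cmp)
[1] flags=1010 GE?F → skip
[2] flags=1010 PL?F → skip
[3] flags=0010 → (cmp)
[4] flags=0010 PL?T → r3=0xe8
[5] flags=0010 LS?F → skip
[6] flags=0010 HI?T → r3=0x16
[7] flags=1000 → (cmp)
[8] flags=1000 NE?T → r3=0x53
[9] flags=1000 GT?F → skip
[10] flags=1000 MI?T → r3=0xde

VAL = 0xde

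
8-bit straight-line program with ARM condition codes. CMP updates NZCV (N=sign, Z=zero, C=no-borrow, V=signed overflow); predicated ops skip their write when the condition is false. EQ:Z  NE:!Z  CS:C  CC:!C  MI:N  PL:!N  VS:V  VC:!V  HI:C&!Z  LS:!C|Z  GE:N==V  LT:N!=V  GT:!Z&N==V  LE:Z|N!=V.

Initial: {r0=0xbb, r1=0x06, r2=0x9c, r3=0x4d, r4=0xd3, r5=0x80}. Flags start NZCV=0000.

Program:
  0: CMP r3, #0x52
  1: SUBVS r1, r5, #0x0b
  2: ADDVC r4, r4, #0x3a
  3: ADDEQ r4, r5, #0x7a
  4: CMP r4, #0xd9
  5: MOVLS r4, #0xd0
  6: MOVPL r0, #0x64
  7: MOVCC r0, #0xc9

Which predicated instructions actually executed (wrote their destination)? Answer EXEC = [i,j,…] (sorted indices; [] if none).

[0] flags=1000 → (cmp)
[1] flags=1000 VS?F → skip
[2] flags=1000 VC?T → r4=0x0d
[3] flags=1000 EQ?F → skip
[4] flags=0000 → (cmp)
[5] flags=0000 LS?T → r4=0xd0
[6] flags=0000 PL?T → r0=0x64
[7] flags=0000 CC?T → r0=0xc9

EXEC = [2,5,6,7]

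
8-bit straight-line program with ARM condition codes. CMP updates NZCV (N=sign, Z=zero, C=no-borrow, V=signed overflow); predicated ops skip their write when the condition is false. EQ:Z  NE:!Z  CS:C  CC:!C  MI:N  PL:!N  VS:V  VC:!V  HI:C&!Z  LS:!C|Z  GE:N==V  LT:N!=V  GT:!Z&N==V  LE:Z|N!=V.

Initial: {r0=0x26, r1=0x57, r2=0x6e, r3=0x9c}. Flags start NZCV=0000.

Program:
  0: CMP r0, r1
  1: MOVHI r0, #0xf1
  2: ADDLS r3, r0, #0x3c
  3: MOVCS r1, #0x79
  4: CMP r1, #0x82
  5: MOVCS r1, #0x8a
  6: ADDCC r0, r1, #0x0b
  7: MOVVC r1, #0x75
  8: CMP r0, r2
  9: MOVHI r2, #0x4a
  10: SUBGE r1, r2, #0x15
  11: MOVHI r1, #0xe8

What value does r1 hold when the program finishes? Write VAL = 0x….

VAL = 0x57

0: ✓ CMP  NZCV=1000
1: · MOVHI
2: ✓ ADDLS  r3←0x62
3: · MOVCS
4: ✓ CMP  NZCV=1001
5: · MOVCS
6: ✓ ADDCC  r0←0x62
7: · MOVVC
8: ✓ CMP  NZCV=1000
9: · MOVHI
10: · SUBGE
11: · MOVHI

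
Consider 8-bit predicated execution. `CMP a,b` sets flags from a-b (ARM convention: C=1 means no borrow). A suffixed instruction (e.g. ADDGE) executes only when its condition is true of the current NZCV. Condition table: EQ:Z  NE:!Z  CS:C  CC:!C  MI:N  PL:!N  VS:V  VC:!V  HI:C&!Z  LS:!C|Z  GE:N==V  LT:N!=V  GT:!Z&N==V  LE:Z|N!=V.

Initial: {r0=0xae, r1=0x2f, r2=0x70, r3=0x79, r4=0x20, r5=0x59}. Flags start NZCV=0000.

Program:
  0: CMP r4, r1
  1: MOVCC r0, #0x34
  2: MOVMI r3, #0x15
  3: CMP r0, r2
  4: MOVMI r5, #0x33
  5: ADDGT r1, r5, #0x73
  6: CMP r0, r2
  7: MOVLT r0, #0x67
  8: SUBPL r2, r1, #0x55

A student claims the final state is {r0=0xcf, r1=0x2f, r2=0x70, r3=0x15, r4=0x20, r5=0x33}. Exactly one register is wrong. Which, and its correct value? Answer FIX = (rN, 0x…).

FIX = (r0, 0x67)

0: ✓ CMP  NZCV=1000
1: ✓ MOVCC  r0←0x34
2: ✓ MOVMI  r3←0x15
3: ✓ CMP  NZCV=1000
4: ✓ MOVMI  r5←0x33
5: · ADDGT
6: ✓ CMP  NZCV=1000
7: ✓ MOVLT  r0←0x67
8: · SUBPL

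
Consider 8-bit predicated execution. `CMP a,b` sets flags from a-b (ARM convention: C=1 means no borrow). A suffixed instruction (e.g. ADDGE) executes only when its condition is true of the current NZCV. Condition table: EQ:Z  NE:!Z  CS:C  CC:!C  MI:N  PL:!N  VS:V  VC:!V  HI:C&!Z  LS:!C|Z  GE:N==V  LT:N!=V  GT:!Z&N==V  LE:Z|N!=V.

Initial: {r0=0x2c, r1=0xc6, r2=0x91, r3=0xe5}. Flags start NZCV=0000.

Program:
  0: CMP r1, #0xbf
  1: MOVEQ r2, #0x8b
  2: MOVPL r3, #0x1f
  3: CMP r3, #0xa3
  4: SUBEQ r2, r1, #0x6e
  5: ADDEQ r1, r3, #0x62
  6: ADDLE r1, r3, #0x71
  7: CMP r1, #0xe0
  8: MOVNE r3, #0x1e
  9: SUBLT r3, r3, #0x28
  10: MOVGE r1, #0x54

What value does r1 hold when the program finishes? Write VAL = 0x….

VAL = 0xc6

0: ✓ CMP  NZCV=0010
1: · MOVEQ
2: ✓ MOVPL  r3←0x1f
3: ✓ CMP  NZCV=0000
4: · SUBEQ
5: · ADDEQ
6: · ADDLE
7: ✓ CMP  NZCV=1000
8: ✓ MOVNE  r3←0x1e
9: ✓ SUBLT  r3←0xf6
10: · MOVGE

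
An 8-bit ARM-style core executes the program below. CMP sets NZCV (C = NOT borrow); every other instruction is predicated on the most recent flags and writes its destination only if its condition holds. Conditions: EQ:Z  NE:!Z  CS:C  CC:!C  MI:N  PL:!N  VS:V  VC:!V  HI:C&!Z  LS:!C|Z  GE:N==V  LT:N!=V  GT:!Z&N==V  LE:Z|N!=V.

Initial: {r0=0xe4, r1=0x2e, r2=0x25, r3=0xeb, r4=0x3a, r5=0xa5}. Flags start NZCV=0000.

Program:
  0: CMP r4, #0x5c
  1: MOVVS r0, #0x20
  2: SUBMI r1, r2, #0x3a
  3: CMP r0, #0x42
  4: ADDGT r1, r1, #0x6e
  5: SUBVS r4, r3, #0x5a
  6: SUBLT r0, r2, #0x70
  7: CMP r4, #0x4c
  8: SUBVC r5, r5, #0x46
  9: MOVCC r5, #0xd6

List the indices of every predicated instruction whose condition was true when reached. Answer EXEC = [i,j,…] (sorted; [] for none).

EXEC = [2,6,8,9]

[0] flags=1000 → (cmp)
[1] flags=1000 VS?F → skip
[2] flags=1000 MI?T → r1=0xeb
[3] flags=1010 → (cmp)
[4] flags=1010 GT?F → skip
[5] flags=1010 VS?F → skip
[6] flags=1010 LT?T → r0=0xb5
[7] flags=1000 → (cmp)
[8] flags=1000 VC?T → r5=0x5f
[9] flags=1000 CC?T → r5=0xd6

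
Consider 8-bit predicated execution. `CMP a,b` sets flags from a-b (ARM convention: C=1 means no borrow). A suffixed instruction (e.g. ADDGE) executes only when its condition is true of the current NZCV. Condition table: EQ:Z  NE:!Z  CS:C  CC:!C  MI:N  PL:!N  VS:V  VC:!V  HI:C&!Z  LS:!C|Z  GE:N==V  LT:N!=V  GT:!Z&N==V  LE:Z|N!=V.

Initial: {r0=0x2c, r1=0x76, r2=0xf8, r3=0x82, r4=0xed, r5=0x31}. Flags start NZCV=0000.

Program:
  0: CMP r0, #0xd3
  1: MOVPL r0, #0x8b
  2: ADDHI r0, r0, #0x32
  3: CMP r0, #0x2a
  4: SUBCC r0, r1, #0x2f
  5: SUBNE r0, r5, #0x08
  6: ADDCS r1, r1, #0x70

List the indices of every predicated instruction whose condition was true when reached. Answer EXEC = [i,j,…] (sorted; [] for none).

EXEC = [1,5,6]

[0] flags=0000 → (cmp)
[1] flags=0000 PL?T → r0=0x8b
[2] flags=0000 HI?F → skip
[3] flags=0011 → (cmp)
[4] flags=0011 CC?F → skip
[5] flags=0011 NE?T → r0=0x29
[6] flags=0011 CS?T → r1=0xe6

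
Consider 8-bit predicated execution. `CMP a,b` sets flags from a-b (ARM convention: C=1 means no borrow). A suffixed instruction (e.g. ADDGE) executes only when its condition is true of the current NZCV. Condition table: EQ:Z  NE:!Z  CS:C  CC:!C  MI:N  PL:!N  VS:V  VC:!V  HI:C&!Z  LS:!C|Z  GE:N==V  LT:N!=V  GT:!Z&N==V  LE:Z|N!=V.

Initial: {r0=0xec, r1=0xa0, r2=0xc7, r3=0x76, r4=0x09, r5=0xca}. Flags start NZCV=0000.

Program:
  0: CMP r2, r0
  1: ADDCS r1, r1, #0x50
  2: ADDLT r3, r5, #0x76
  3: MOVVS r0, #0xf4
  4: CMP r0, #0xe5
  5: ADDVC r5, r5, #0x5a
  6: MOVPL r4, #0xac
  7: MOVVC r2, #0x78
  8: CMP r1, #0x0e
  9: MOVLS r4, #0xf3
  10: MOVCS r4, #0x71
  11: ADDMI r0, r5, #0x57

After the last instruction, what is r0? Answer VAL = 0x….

0: ✓ CMP  NZCV=1000
1: · ADDCS
2: ✓ ADDLT  r3←0x40
3: · MOVVS
4: ✓ CMP  NZCV=0010
5: ✓ ADDVC  r5←0x24
6: ✓ MOVPL  r4←0xac
7: ✓ MOVVC  r2←0x78
8: ✓ CMP  NZCV=1010
9: · MOVLS
10: ✓ MOVCS  r4←0x71
11: ✓ ADDMI  r0←0x7b

VAL = 0x7b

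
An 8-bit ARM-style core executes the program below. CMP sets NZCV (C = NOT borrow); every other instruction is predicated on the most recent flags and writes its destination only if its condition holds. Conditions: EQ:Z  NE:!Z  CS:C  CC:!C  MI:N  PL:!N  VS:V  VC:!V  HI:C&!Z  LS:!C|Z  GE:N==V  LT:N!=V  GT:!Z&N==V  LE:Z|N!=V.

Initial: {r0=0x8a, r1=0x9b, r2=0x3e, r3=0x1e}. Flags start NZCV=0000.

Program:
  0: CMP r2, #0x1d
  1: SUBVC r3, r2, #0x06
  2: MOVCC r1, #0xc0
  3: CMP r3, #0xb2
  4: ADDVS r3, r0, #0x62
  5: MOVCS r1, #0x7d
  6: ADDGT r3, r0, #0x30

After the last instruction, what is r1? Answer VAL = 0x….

[0] flags=0010 → (cmp)
[1] flags=0010 VC?T → r3=0x38
[2] flags=0010 CC?F → skip
[3] flags=1001 → (cmp)
[4] flags=1001 VS?T → r3=0xec
[5] flags=1001 CS?F → skip
[6] flags=1001 GT?T → r3=0xba

VAL = 0x9b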